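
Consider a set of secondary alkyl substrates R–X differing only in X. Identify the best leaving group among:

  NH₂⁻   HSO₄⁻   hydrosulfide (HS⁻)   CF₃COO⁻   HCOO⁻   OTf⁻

A good leaving group is a weak base: the lower the pKₐ of its conjugate acid, the more readily it departs.
OTf⁻: pKₐ(CF₃SO₃H (triflic acid)) ≈ -14
HSO₄⁻: pKₐ(H₂SO₄) ≈ -3
CF₃COO⁻: pKₐ(CF₃COOH) ≈ 0.2
HCOO⁻: pKₐ(HCOOH) ≈ 3.8
hydrosulfide (HS⁻): pKₐ(H₂S) ≈ 7
NH₂⁻: pKₐ(NH₃) ≈ 38

OTf⁻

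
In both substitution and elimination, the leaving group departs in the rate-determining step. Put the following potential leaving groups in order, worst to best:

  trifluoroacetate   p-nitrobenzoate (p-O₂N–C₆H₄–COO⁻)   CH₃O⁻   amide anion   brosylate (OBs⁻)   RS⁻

amide anion < CH₃O⁻ < RS⁻ < p-nitrobenzoate (p-O₂N–C₆H₄–COO⁻) < trifluoroacetate < brosylate (OBs⁻)

A good leaving group is a weak base: the lower the pKₐ of its conjugate acid, the more readily it departs.
brosylate (OBs⁻): pKₐ(p-BrC₆H₄SO₃H) ≈ -2.8 — arenesulfonate with a p-bromo substituent
trifluoroacetate: pKₐ(CF₃COOH) ≈ 0.2 — strongly electron-withdrawing CF₃ stabilises the carboxylate
p-nitrobenzoate (p-O₂N–C₆H₄–COO⁻): pKₐ(p-nitrobenzoic acid) ≈ 3.4 — electron-withdrawing nitro group stabilises the carboxylate
RS⁻: pKₐ(RSH (a thiol)) ≈ 10.5 — moderately basic; rarely leaves without activation
CH₃O⁻: pKₐ(CH₃OH) ≈ 15.5 — strong base; alkoxides do not leave unassisted
amide anion: pKₐ(NH₃) ≈ 38 — extremely strong base; never a leaving group
Reversing gives the worst-to-best order requested.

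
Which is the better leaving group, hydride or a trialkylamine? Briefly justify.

a trialkylamine

a trialkylamine is the better leaving group.
pKₐ(R'₃NH⁺) ≈ 10.7 versus pKₐ(H₂) ≈ 36: a trialkylamine is the much weaker base.
Neutral but still a fairly strong base; Hofmann-elimination LG.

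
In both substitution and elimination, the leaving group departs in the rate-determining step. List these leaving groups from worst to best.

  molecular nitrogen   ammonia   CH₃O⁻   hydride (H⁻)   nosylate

hydride (H⁻) < CH₃O⁻ < ammonia < nosylate < molecular nitrogen

The more stable X⁻ (or X) is on its own — i.e. the weaker a base it is — the better a leaving group it makes.
molecular nitrogen: no meaningful conjugate acid; N₂ departs as an exceptionally stable neutral molecule
nosylate: pKₐ(p-O₂NC₆H₄SO₃H) ≈ -3.5 — p-nitro group further stabilises the sulfonate
ammonia: pKₐ(NH₄⁺) ≈ 9.2 — neutral but moderately basic; leaves from R–NH₃⁺
CH₃O⁻: pKₐ(CH₃OH) ≈ 15.5 — strong base; alkoxides do not leave unassisted
hydride (H⁻): pKₐ(H₂) ≈ 36 — extremely strong base; leaves only in special hydride-transfer contexts
The question asks for worst first, so the sequence is read in increasing leaving-group ability.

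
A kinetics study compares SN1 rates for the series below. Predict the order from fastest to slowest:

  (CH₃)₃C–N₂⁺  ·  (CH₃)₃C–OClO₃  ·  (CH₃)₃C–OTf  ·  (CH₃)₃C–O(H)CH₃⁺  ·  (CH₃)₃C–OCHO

Same R in every case — rank the leaving groups.
Rank by basicity of the departing species: weakest base leaves most easily.
(CH₃)₃C–N₂⁺ loses N₂: no meaningful conjugate acid; N₂ departs as an exceptionally stable neutral molecule
(CH₃)₃C–OTf loses OTf⁻: pKₐ(CF₃SO₃H (triflic acid)) ≈ -14
(CH₃)₃C–OClO₃ loses ClO₄⁻: pKₐ(HClO₄) ≈ -10
(CH₃)₃C–O(H)CH₃⁺ loses R'OH: pKₐ(R'OH₂⁺) ≈ -2.4
(CH₃)₃C–OCHO loses HCOO⁻: pKₐ(HCOOH) ≈ 3.8

(CH₃)₃C–N₂⁺ > (CH₃)₃C–OTf > (CH₃)₃C–OClO₃ > (CH₃)₃C–O(H)CH₃⁺ > (CH₃)₃C–OCHO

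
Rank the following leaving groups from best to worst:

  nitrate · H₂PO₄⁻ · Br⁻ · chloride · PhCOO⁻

Br⁻: pKₐ(HBr) ≈ -9 — weak base; good leaving group
chloride: pKₐ(HCl) ≈ -7 — moderately weak base
nitrate: pKₐ(HNO₃) ≈ -1.3 — resonance-delocalised over three oxygens
H₂PO₄⁻: pKₐ(H₃PO₄) ≈ 2.1
PhCOO⁻: pKₐ(C₆H₅COOH) ≈ 4.2 — aryl carboxylate

Br⁻ > chloride > nitrate > H₂PO₄⁻ > PhCOO⁻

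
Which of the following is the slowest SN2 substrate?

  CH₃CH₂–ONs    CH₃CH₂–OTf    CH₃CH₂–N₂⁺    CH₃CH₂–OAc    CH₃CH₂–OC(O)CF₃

CH₃CH₂–OAc

Identical carbon frameworks mean the comparison reduces to leaving-group quality.
A good leaving group is a weak base: the lower the pKₐ of its conjugate acid, the more readily it departs.
CH₃CH₂–N₂⁺ loses N₂: no meaningful conjugate acid; N₂ departs as an exceptionally stable neutral molecule
CH₃CH₂–OTf loses OTf⁻: pKₐ(CF₃SO₃H (triflic acid)) ≈ -14
CH₃CH₂–ONs loses ONs⁻: pKₐ(p-O₂NC₆H₄SO₃H) ≈ -3.5
CH₃CH₂–OC(O)CF₃ loses CF₃COO⁻: pKₐ(CF₃COOH) ≈ 0.2
CH₃CH₂–OAc loses AcO⁻: pKₐ(CH₃COOH) ≈ 4.8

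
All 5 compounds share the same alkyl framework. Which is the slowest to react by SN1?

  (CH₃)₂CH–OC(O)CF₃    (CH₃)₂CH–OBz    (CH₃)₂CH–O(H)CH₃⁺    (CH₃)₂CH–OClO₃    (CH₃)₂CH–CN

(CH₃)₂CH–CN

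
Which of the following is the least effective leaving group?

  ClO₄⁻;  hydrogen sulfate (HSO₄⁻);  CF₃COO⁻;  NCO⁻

ClO₄⁻: pKₐ(HClO₄) ≈ -10
hydrogen sulfate (HSO₄⁻): pKₐ(H₂SO₄) ≈ -3
CF₃COO⁻: pKₐ(CF₃COOH) ≈ 0.2
NCO⁻: pKₐ(HOCN) ≈ 3.5

NCO⁻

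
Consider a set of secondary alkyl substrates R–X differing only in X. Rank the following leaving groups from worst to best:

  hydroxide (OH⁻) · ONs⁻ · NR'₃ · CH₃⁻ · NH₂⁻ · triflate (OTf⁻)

CH₃⁻ < NH₂⁻ < hydroxide (OH⁻) < NR'₃ < ONs⁻ < triflate (OTf⁻)

Rank by basicity of the departing species: weakest base leaves most easily.
triflate (OTf⁻): pKₐ(CF₃SO₃H (triflic acid)) ≈ -14 — charge spread over three oxygens and a CF₃ group; the premier leaving group in synthesis
ONs⁻: pKₐ(p-O₂NC₆H₄SO₃H) ≈ -3.5 — p-nitro group further stabilises the sulfonate
NR'₃: pKₐ(R'₃NH⁺) ≈ 10.7 — neutral but still a fairly strong base; Hofmann-elimination LG
hydroxide (OH⁻): pKₐ(H₂O) ≈ 15.7 — strong base; essentially never leaves without prior activation
NH₂⁻: pKₐ(NH₃) ≈ 38 — extremely strong base; never a leaving group
CH₃⁻: pKₐ(CH₄) ≈ 48
Listed from poorest to best leaving group as asked.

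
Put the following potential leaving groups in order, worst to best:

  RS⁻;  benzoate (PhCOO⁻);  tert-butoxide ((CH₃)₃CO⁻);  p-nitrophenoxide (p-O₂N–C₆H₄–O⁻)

tert-butoxide ((CH₃)₃CO⁻) < RS⁻ < p-nitrophenoxide (p-O₂N–C₆H₄–O⁻) < benzoate (PhCOO⁻)

benzoate (PhCOO⁻): pKₐ(C₆H₅COOH) ≈ 4.2 — aryl carboxylate
p-nitrophenoxide (p-O₂N–C₆H₄–O⁻): pKₐ(p-nitrophenol) ≈ 7.2
RS⁻: pKₐ(RSH (a thiol)) ≈ 10.5
tert-butoxide ((CH₃)₃CO⁻): pKₐ(t-BuOH) ≈ 18 — bulky, strongly basic alkoxide
Listed from poorest to best leaving group as asked.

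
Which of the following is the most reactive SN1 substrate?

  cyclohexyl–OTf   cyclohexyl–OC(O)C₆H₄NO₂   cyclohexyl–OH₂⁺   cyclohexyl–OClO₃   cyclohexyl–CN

With the same alkyl group throughout, only the leaving group differentiates the rates.
Rank by basicity of the departing species: weakest base leaves most easily.
cyclohexyl–OTf loses OTf⁻: pKₐ(CF₃SO₃H (triflic acid)) ≈ -14
cyclohexyl–OClO₃ loses ClO₄⁻: pKₐ(HClO₄) ≈ -10
cyclohexyl–OH₂⁺ loses H₂O: pKₐ(H₃O⁺) ≈ -1.7
cyclohexyl–OC(O)C₆H₄NO₂ loses p-O₂N–C₆H₄–COO⁻: pKₐ(p-nitrobenzoic acid) ≈ 3.4
cyclohexyl–CN loses CN⁻: pKₐ(HCN) ≈ 9.2

cyclohexyl–OTf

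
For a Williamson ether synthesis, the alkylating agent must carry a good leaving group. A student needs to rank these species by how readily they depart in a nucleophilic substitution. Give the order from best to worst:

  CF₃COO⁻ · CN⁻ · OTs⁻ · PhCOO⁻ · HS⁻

OTs⁻ > CF₃COO⁻ > PhCOO⁻ > HS⁻ > CN⁻

Rank by basicity of the departing species: weakest base leaves most easily.
OTs⁻: pKₐ(p-CH₃C₆H₄SO₃H (TsOH)) ≈ -2.8
CF₃COO⁻: pKₐ(CF₃COOH) ≈ 0.2
PhCOO⁻: pKₐ(C₆H₅COOH) ≈ 4.2
HS⁻: pKₐ(H₂S) ≈ 7
CN⁻: pKₐ(HCN) ≈ 9.2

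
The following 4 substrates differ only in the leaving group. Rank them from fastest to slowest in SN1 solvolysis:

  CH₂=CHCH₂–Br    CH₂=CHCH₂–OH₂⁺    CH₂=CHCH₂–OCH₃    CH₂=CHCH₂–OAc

CH₂=CHCH₂–Br > CH₂=CHCH₂–OH₂⁺ > CH₂=CHCH₂–OAc > CH₂=CHCH₂–OCH₃

With the same alkyl group throughout, only the leaving group differentiates the rates.
Leaving-group ability tracks the stability of the departed species; conjugate-acid pKₐ is the usual yardstick (lower pKₐ → better LG).
CH₂=CHCH₂–Br loses Br⁻: pKₐ(HBr) ≈ -9
CH₂=CHCH₂–OH₂⁺ loses H₂O: pKₐ(H₃O⁺) ≈ -1.7
CH₂=CHCH₂–OAc loses AcO⁻: pKₐ(CH₃COOH) ≈ 4.8
CH₂=CHCH₂–OCH₃ loses CH₃O⁻: pKₐ(CH₃OH) ≈ 15.5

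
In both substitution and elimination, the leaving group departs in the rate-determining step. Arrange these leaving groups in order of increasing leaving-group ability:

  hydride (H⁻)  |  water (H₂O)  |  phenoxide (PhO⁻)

hydride (H⁻) < phenoxide (PhO⁻) < water (H₂O)

Rank by basicity of the departing species: weakest base leaves most easily.
water (H₂O): pKₐ(H₃O⁺) ≈ -1.7 — neutral; leaves from a protonated alcohol (R–OH₂⁺)
phenoxide (PhO⁻): pKₐ(C₆H₅OH (phenol)) ≈ 10 — resonance into the ring helps, but still a poor LG
hydride (H⁻): pKₐ(H₂) ≈ 36 — extremely strong base; leaves only in special hydride-transfer contexts
The question asks for worst first, so the sequence is read in increasing leaving-group ability.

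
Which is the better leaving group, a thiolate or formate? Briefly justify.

formate is the better leaving group.
pKₐ(HCOOH) ≈ 3.8 versus pKₐ(RSH (a thiol)) ≈ 10.5: formate is the much weaker base.
Resonance-stabilised carboxylate.

formate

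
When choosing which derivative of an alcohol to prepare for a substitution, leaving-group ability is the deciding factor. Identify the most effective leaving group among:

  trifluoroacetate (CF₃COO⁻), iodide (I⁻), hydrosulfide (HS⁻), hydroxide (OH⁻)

iodide (I⁻): pKₐ(HI) ≈ -10
trifluoroacetate (CF₃COO⁻): pKₐ(CF₃COOH) ≈ 0.2
hydrosulfide (HS⁻): pKₐ(H₂S) ≈ 7
hydroxide (OH⁻): pKₐ(H₂O) ≈ 15.7

iodide (I⁻)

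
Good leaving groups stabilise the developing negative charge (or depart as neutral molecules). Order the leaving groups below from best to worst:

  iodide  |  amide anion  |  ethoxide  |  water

The more stable X⁻ (or X) is on its own — i.e. the weaker a base it is — the better a leaving group it makes.
iodide: pKₐ(HI) ≈ -10
water: pKₐ(H₃O⁺) ≈ -1.7
ethoxide: pKₐ(CH₃CH₂OH) ≈ 16
amide anion: pKₐ(NH₃) ≈ 38

iodide > water > ethoxide > amide anion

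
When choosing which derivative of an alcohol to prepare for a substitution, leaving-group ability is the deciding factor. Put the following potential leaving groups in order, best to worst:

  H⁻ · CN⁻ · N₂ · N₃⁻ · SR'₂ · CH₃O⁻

N₂ > SR'₂ > N₃⁻ > CN⁻ > CH₃O⁻ > H⁻

A good leaving group is a weak base: the lower the pKₐ of its conjugate acid, the more readily it departs.
N₂: no meaningful conjugate acid; N₂ departs as an exceptionally stable neutral molecule
SR'₂: pKₐ(R'₂SH⁺) ≈ -7
N₃⁻: pKₐ(HN₃) ≈ 4.7
CN⁻: pKₐ(HCN) ≈ 9.2
CH₃O⁻: pKₐ(CH₃OH) ≈ 15.5
H⁻: pKₐ(H₂) ≈ 36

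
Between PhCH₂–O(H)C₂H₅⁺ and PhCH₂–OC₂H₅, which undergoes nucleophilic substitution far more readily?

PhCH₂–O(H)C₂H₅⁺

From PhCH₂–OC₂H₅ the departing group would be CH₃CH₂O⁻ (pKₐ(CH₃CH₂OH) ≈ 16). Strong base; alkoxides do not leave unassisted.
From PhCH₂–O(H)C₂H₅⁺ the leaving group is R'OH (pKₐ(R'OH₂⁺) ≈ -2.4). Neutral; leaves from a protonated ether (an oxonium ion, R–O(H)R'⁺).
(In practice PhCH₂–O(H)C₂H₅⁺ is made from PhCH₂–OC₂H₅ by protonation with concentrated HBr, allowing neutral ethanol, rather than ethoxide, to depart.)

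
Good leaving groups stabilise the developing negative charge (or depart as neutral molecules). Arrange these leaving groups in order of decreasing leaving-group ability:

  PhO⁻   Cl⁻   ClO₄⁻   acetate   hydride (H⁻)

ClO₄⁻ > Cl⁻ > acetate > PhO⁻ > hydride (H⁻)

Rank by basicity of the departing species: weakest base leaves most easily.
ClO₄⁻: pKₐ(HClO₄) ≈ -10 — extremely weak base; rarely used for safety reasons
Cl⁻: pKₐ(HCl) ≈ -7 — moderately weak base
acetate: pKₐ(CH₃COOH) ≈ 4.8
PhO⁻: pKₐ(C₆H₅OH (phenol)) ≈ 10 — resonance into the ring helps, but still a poor LG
hydride (H⁻): pKₐ(H₂) ≈ 36 — extremely strong base; leaves only in special hydride-transfer contexts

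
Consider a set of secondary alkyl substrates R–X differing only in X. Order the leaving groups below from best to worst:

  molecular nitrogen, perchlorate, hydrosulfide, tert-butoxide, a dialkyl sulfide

molecular nitrogen: no meaningful conjugate acid; N₂ departs as an exceptionally stable neutral molecule
perchlorate: pKₐ(HClO₄) ≈ -10
a dialkyl sulfide: pKₐ(R'₂SH⁺) ≈ -7
hydrosulfide: pKₐ(H₂S) ≈ 7
tert-butoxide: pKₐ(t-BuOH) ≈ 18

molecular nitrogen > perchlorate > a dialkyl sulfide > hydrosulfide > tert-butoxide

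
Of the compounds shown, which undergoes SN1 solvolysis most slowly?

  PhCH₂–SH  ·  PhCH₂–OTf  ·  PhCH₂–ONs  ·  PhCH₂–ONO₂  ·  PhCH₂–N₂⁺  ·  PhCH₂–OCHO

With the same alkyl group throughout, only the leaving group differentiates the rates.
The more stable X⁻ (or X) is on its own — i.e. the weaker a base it is — the better a leaving group it makes.
PhCH₂–N₂⁺ loses N₂: no meaningful conjugate acid; N₂ departs as an exceptionally stable neutral molecule
PhCH₂–OTf loses OTf⁻: pKₐ(CF₃SO₃H (triflic acid)) ≈ -14
PhCH₂–ONs loses ONs⁻: pKₐ(p-O₂NC₆H₄SO₃H) ≈ -3.5
PhCH₂–ONO₂ loses NO₃⁻: pKₐ(HNO₃) ≈ -1.3
PhCH₂–OCHO loses HCOO⁻: pKₐ(HCOOH) ≈ 3.8
PhCH₂–SH loses HS⁻: pKₐ(H₂S) ≈ 7

PhCH₂–SH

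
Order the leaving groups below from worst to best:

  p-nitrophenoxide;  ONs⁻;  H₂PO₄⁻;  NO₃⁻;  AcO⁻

Leaving-group ability tracks the stability of the departed species; conjugate-acid pKₐ is the usual yardstick (lower pKₐ → better LG).
ONs⁻: pKₐ(p-O₂NC₆H₄SO₃H) ≈ -3.5 — p-nitro group further stabilises the sulfonate
NO₃⁻: pKₐ(HNO₃) ≈ -1.3 — resonance-delocalised over three oxygens
H₂PO₄⁻: pKₐ(H₃PO₄) ≈ 2.1
AcO⁻: pKₐ(CH₃COOH) ≈ 4.8
p-nitrophenoxide: pKₐ(p-nitrophenol) ≈ 7.2
Reversing gives the worst-to-best order requested.

p-nitrophenoxide < AcO⁻ < H₂PO₄⁻ < NO₃⁻ < ONs⁻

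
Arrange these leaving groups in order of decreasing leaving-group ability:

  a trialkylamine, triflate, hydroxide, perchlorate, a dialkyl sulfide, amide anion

triflate: pKₐ(CF₃SO₃H (triflic acid)) ≈ -14 — charge spread over three oxygens and a CF₃ group; the premier leaving group in synthesis
perchlorate: pKₐ(HClO₄) ≈ -10
a dialkyl sulfide: pKₐ(R'₂SH⁺) ≈ -7
a trialkylamine: pKₐ(R'₃NH⁺) ≈ 10.7
hydroxide: pKₐ(H₂O) ≈ 15.7 — strong base; essentially never leaves without prior activation
amide anion: pKₐ(NH₃) ≈ 38

triflate > perchlorate > a dialkyl sulfide > a trialkylamine > hydroxide > amide anion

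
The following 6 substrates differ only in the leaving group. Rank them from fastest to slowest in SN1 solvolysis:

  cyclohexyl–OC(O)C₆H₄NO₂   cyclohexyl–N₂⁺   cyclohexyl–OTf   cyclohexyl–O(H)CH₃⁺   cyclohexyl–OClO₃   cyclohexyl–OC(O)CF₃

The skeletons are identical, so relative rate is governed entirely by leaving-group ability.
Rank by basicity of the departing species: weakest base leaves most easily.
cyclohexyl–N₂⁺ loses N₂: no meaningful conjugate acid; N₂ departs as an exceptionally stable neutral molecule
cyclohexyl–OTf loses OTf⁻: pKₐ(CF₃SO₃H (triflic acid)) ≈ -14
cyclohexyl–OClO₃ loses ClO₄⁻: pKₐ(HClO₄) ≈ -10
cyclohexyl–O(H)CH₃⁺ loses R'OH: pKₐ(R'OH₂⁺) ≈ -2.4
cyclohexyl–OC(O)CF₃ loses CF₃COO⁻: pKₐ(CF₃COOH) ≈ 0.2
cyclohexyl–OC(O)C₆H₄NO₂ loses p-O₂N–C₆H₄–COO⁻: pKₐ(p-nitrobenzoic acid) ≈ 3.4

cyclohexyl–N₂⁺ > cyclohexyl–OTf > cyclohexyl–OClO₃ > cyclohexyl–O(H)CH₃⁺ > cyclohexyl–OC(O)CF₃ > cyclohexyl–OC(O)C₆H₄NO₂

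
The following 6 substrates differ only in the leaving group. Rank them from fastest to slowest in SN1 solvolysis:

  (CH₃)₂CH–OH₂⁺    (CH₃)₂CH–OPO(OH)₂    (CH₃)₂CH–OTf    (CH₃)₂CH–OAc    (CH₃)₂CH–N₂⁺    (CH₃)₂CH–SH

(CH₃)₂CH–N₂⁺ > (CH₃)₂CH–OTf > (CH₃)₂CH–OH₂⁺ > (CH₃)₂CH–OPO(OH)₂ > (CH₃)₂CH–OAc > (CH₃)₂CH–SH

Identical carbon frameworks mean the comparison reduces to leaving-group quality.
A good leaving group is a weak base: the lower the pKₐ of its conjugate acid, the more readily it departs.
(CH₃)₂CH–N₂⁺ loses N₂: no meaningful conjugate acid; N₂ departs as an exceptionally stable neutral molecule
(CH₃)₂CH–OTf loses OTf⁻: pKₐ(CF₃SO₃H (triflic acid)) ≈ -14
(CH₃)₂CH–OH₂⁺ loses H₂O: pKₐ(H₃O⁺) ≈ -1.7
(CH₃)₂CH–OPO(OH)₂ loses H₂PO₄⁻: pKₐ(H₃PO₄) ≈ 2.1
(CH₃)₂CH–OAc loses AcO⁻: pKₐ(CH₃COOH) ≈ 4.8
(CH₃)₂CH–SH loses HS⁻: pKₐ(H₂S) ≈ 7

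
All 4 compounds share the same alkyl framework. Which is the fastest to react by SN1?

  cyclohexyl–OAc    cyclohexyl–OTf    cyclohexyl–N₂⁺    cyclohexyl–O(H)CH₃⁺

cyclohexyl–N₂⁺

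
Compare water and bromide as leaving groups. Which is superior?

bromide is the better leaving group.
pKₐ(HBr) ≈ -9 versus pKₐ(H₃O⁺) ≈ -1.7: bromide is the much weaker base.
Weak base; good leaving group.

bromide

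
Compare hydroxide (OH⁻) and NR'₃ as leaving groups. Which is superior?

NR'₃

NR'₃ is the better leaving group.
pKₐ(R'₃NH⁺) ≈ 10.7 versus pKₐ(H₂O) ≈ 15.7: NR'₃ is the much weaker base.
Neutral but still a fairly strong base; Hofmann-elimination LG.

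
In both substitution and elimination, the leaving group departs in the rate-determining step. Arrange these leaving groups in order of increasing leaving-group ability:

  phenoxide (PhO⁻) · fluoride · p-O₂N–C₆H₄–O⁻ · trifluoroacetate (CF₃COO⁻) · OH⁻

Leaving-group ability tracks the stability of the departed species; conjugate-acid pKₐ is the usual yardstick (lower pKₐ → better LG).
trifluoroacetate (CF₃COO⁻): pKₐ(CF₃COOH) ≈ 0.2
fluoride: pKₐ(HF) ≈ 3.2
p-O₂N–C₆H₄–O⁻: pKₐ(p-nitrophenol) ≈ 7.2
phenoxide (PhO⁻): pKₐ(C₆H₅OH (phenol)) ≈ 10
OH⁻: pKₐ(H₂O) ≈ 15.7
Reversing gives the worst-to-best order requested.

OH⁻ < phenoxide (PhO⁻) < p-O₂N–C₆H₄–O⁻ < fluoride < trifluoroacetate (CF₃COO⁻)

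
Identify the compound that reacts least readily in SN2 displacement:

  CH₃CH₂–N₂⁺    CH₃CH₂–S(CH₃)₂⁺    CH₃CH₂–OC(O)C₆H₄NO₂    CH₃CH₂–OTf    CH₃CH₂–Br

CH₃CH₂–OC(O)C₆H₄NO₂

Identical carbon frameworks mean the comparison reduces to leaving-group quality.
Leaving-group ability tracks the stability of the departed species; conjugate-acid pKₐ is the usual yardstick (lower pKₐ → better LG).
CH₃CH₂–N₂⁺ loses N₂: no meaningful conjugate acid; N₂ departs as an exceptionally stable neutral molecule
CH₃CH₂–OTf loses OTf⁻: pKₐ(CF₃SO₃H (triflic acid)) ≈ -14
CH₃CH₂–Br loses Br⁻: pKₐ(HBr) ≈ -9
CH₃CH₂–S(CH₃)₂⁺ loses SR'₂: pKₐ(R'₂SH⁺) ≈ -7
CH₃CH₂–OC(O)C₆H₄NO₂ loses p-O₂N–C₆H₄–COO⁻: pKₐ(p-nitrobenzoic acid) ≈ 3.4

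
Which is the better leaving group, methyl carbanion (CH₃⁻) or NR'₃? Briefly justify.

NR'₃ is the better leaving group.
pKₐ(R'₃NH⁺) ≈ 10.7 versus pKₐ(CH₄) ≈ 48: NR'₃ is the much weaker base.
Neutral but still a fairly strong base; Hofmann-elimination LG.

NR'₃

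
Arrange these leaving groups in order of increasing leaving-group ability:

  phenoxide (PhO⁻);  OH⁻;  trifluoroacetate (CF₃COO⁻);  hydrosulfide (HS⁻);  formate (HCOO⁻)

Rank by basicity of the departing species: weakest base leaves most easily.
trifluoroacetate (CF₃COO⁻): pKₐ(CF₃COOH) ≈ 0.2
formate (HCOO⁻): pKₐ(HCOOH) ≈ 3.8
hydrosulfide (HS⁻): pKₐ(H₂S) ≈ 7 — larger and more polarisable than the oxygen analogue
phenoxide (PhO⁻): pKₐ(C₆H₅OH (phenol)) ≈ 10 — resonance into the ring helps, but still a poor LG
OH⁻: pKₐ(H₂O) ≈ 15.7 — strong base; essentially never leaves without prior activation
The question asks for worst first, so the sequence is read in increasing leaving-group ability.

OH⁻ < phenoxide (PhO⁻) < hydrosulfide (HS⁻) < formate (HCOO⁻) < trifluoroacetate (CF₃COO⁻)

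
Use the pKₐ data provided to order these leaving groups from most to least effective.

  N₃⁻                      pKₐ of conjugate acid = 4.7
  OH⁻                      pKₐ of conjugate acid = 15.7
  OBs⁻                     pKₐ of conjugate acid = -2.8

Lower conjugate-acid pKₐ ⇒ weaker base ⇒ better leaving group.
Sorting by the given values: OBs⁻ (-2.8), N₃⁻ (4.7), OH⁻ (15.7).

OBs⁻ > N₃⁻ > OH⁻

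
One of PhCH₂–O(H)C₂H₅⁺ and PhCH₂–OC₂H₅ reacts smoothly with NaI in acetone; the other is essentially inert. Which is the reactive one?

From PhCH₂–OC₂H₅ the departing group would be CH₃CH₂O⁻ (pKₐ(CH₃CH₂OH) ≈ 16). Strong base; alkoxides do not leave unassisted.
From PhCH₂–O(H)C₂H₅⁺ the leaving group is R'OH (pKₐ(R'OH₂⁺) ≈ -2.4). Neutral; leaves from a protonated ether (an oxonium ion, R–O(H)R'⁺).
(In practice PhCH₂–O(H)C₂H₅⁺ is made from PhCH₂–OC₂H₅ by protonation with concentrated HBr, allowing neutral ethanol, rather than ethoxide, to depart.)

PhCH₂–O(H)C₂H₅⁺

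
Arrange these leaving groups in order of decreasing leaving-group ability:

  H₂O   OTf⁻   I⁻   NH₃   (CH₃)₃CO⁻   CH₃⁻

OTf⁻: pKₐ(CF₃SO₃H (triflic acid)) ≈ -14
I⁻: pKₐ(HI) ≈ -10
H₂O: pKₐ(H₃O⁺) ≈ -1.7
NH₃: pKₐ(NH₄⁺) ≈ 9.2
(CH₃)₃CO⁻: pKₐ(t-BuOH) ≈ 18
CH₃⁻: pKₐ(CH₄) ≈ 48

OTf⁻ > I⁻ > H₂O > NH₃ > (CH₃)₃CO⁻ > CH₃⁻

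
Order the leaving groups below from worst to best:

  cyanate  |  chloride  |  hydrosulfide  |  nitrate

Rank by basicity of the departing species: weakest base leaves most easily.
chloride: pKₐ(HCl) ≈ -7 — moderately weak base
nitrate: pKₐ(HNO₃) ≈ -1.3 — resonance-delocalised over three oxygens
cyanate: pKₐ(HOCN) ≈ 3.5
hydrosulfide: pKₐ(H₂S) ≈ 7
The question asks for worst first, so the sequence is read in increasing leaving-group ability.

hydrosulfide < cyanate < nitrate < chloride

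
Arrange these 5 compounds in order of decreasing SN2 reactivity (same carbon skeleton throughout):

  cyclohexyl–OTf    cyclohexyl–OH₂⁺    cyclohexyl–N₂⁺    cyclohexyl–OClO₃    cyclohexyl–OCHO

The skeletons are identical, so relative rate is governed entirely by leaving-group ability.
Rank by basicity of the departing species: weakest base leaves most easily.
cyclohexyl–N₂⁺ loses N₂: no meaningful conjugate acid; N₂ departs as an exceptionally stable neutral molecule
cyclohexyl–OTf loses OTf⁻: pKₐ(CF₃SO₃H (triflic acid)) ≈ -14
cyclohexyl–OClO₃ loses ClO₄⁻: pKₐ(HClO₄) ≈ -10
cyclohexyl–OH₂⁺ loses H₂O: pKₐ(H₃O⁺) ≈ -1.7
cyclohexyl–OCHO loses HCOO⁻: pKₐ(HCOOH) ≈ 3.8

cyclohexyl–N₂⁺ > cyclohexyl–OTf > cyclohexyl–OClO₃ > cyclohexyl–OH₂⁺ > cyclohexyl–OCHO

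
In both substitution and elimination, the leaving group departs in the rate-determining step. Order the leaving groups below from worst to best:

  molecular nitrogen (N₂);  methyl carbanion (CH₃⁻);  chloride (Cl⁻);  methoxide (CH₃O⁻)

Leaving-group ability tracks the stability of the departed species; conjugate-acid pKₐ is the usual yardstick (lower pKₐ → better LG).
molecular nitrogen (N₂): no meaningful conjugate acid; N₂ departs as an exceptionally stable neutral molecule
chloride (Cl⁻): pKₐ(HCl) ≈ -7
methoxide (CH₃O⁻): pKₐ(CH₃OH) ≈ 15.5 — strong base; alkoxides do not leave unassisted
methyl carbanion (CH₃⁻): pKₐ(CH₄) ≈ 48 — unstabilised carbanion; the worst conceivable leaving group
The question asks for worst first, so the sequence is read in increasing leaving-group ability.

methyl carbanion (CH₃⁻) < methoxide (CH₃O⁻) < chloride (Cl⁻) < molecular nitrogen (N₂)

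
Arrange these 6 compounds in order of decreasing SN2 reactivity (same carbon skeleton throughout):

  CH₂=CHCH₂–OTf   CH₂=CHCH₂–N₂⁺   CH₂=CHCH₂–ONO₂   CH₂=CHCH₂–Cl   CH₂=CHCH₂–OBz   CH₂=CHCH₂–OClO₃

The skeletons are identical, so relative rate is governed entirely by leaving-group ability.
Leaving-group ability tracks the stability of the departed species; conjugate-acid pKₐ is the usual yardstick (lower pKₐ → better LG).
CH₂=CHCH₂–N₂⁺ loses N₂: no meaningful conjugate acid; N₂ departs as an exceptionally stable neutral molecule
CH₂=CHCH₂–OTf loses OTf⁻: pKₐ(CF₃SO₃H (triflic acid)) ≈ -14
CH₂=CHCH₂–OClO₃ loses ClO₄⁻: pKₐ(HClO₄) ≈ -10
CH₂=CHCH₂–Cl loses Cl⁻: pKₐ(HCl) ≈ -7
CH₂=CHCH₂–ONO₂ loses NO₃⁻: pKₐ(HNO₃) ≈ -1.3
CH₂=CHCH₂–OBz loses PhCOO⁻: pKₐ(C₆H₅COOH) ≈ 4.2

CH₂=CHCH₂–N₂⁺ > CH₂=CHCH₂–OTf > CH₂=CHCH₂–OClO₃ > CH₂=CHCH₂–Cl > CH₂=CHCH₂–ONO₂ > CH₂=CHCH₂–OBz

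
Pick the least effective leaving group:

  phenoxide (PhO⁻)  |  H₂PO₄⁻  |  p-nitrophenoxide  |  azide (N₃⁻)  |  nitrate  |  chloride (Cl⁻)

phenoxide (PhO⁻)

Rank by basicity of the departing species: weakest base leaves most easily.
chloride (Cl⁻): pKₐ(HCl) ≈ -7
nitrate: pKₐ(HNO₃) ≈ -1.3
H₂PO₄⁻: pKₐ(H₃PO₄) ≈ 2.1
azide (N₃⁻): pKₐ(HN₃) ≈ 4.7
p-nitrophenoxide: pKₐ(p-nitrophenol) ≈ 7.2
phenoxide (PhO⁻): pKₐ(C₆H₅OH (phenol)) ≈ 10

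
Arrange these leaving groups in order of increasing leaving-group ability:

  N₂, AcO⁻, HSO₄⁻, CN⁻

CN⁻ < AcO⁻ < HSO₄⁻ < N₂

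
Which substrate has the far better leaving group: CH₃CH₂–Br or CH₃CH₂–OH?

CH₃CH₂–Br

From CH₃CH₂–OH the departing group would be OH⁻ (pKₐ(H₂O) ≈ 15.7). Strong base; essentially never leaves without prior activation.
From CH₃CH₂–Br the leaving group is Br⁻ (pKₐ(HBr) ≈ -9). Weak base; good leaving group.
(In practice CH₃CH₂–Br is made from CH₃CH₂–OH by treatment with PBr₃, replacing the hydroxyl with bromide.)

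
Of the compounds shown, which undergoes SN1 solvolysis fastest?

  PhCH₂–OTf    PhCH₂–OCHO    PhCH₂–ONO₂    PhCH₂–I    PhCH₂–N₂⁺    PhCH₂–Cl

The skeletons are identical, so relative rate is governed entirely by leaving-group ability.
Leaving-group ability tracks the stability of the departed species; conjugate-acid pKₐ is the usual yardstick (lower pKₐ → better LG).
PhCH₂–N₂⁺ loses N₂: no meaningful conjugate acid; N₂ departs as an exceptionally stable neutral molecule
PhCH₂–OTf loses OTf⁻: pKₐ(CF₃SO₃H (triflic acid)) ≈ -14
PhCH₂–I loses I⁻: pKₐ(HI) ≈ -10
PhCH₂–Cl loses Cl⁻: pKₐ(HCl) ≈ -7
PhCH₂–ONO₂ loses NO₃⁻: pKₐ(HNO₃) ≈ -1.3
PhCH₂–OCHO loses HCOO⁻: pKₐ(HCOOH) ≈ 3.8

PhCH₂–N₂⁺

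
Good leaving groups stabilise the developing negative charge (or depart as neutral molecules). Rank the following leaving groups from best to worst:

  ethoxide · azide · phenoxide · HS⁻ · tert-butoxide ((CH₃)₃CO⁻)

azide > HS⁻ > phenoxide > ethoxide > tert-butoxide ((CH₃)₃CO⁻)

azide: pKₐ(HN₃) ≈ 4.7 — linear, resonance-stabilised
HS⁻: pKₐ(H₂S) ≈ 7
phenoxide: pKₐ(C₆H₅OH (phenol)) ≈ 10
ethoxide: pKₐ(CH₃CH₂OH) ≈ 16 — strong base; alkoxides do not leave unassisted
tert-butoxide ((CH₃)₃CO⁻): pKₐ(t-BuOH) ≈ 18 — bulky, strongly basic alkoxide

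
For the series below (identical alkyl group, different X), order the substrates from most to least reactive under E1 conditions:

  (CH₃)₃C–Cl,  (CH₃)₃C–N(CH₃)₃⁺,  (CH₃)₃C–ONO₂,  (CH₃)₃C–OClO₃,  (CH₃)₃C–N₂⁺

With the same alkyl group throughout, only the leaving group differentiates the rates.
A good leaving group is a weak base: the lower the pKₐ of its conjugate acid, the more readily it departs.
(CH₃)₃C–N₂⁺ loses N₂: no meaningful conjugate acid; N₂ departs as an exceptionally stable neutral molecule
(CH₃)₃C–OClO₃ loses ClO₄⁻: pKₐ(HClO₄) ≈ -10
(CH₃)₃C–Cl loses Cl⁻: pKₐ(HCl) ≈ -7
(CH₃)₃C–ONO₂ loses NO₃⁻: pKₐ(HNO₃) ≈ -1.3
(CH₃)₃C–N(CH₃)₃⁺ loses NR'₃: pKₐ(R'₃NH⁺) ≈ 10.7

(CH₃)₃C–N₂⁺ > (CH₃)₃C–OClO₃ > (CH₃)₃C–Cl > (CH₃)₃C–ONO₂ > (CH₃)₃C–N(CH₃)₃⁺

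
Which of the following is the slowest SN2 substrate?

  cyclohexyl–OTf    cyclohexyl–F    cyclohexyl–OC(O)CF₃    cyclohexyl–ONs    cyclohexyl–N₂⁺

cyclohexyl–F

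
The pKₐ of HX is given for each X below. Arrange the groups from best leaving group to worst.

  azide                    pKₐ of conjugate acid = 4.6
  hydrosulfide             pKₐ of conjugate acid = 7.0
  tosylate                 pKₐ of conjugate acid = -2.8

tosylate > azide > hydrosulfide

Lower conjugate-acid pKₐ ⇒ weaker base ⇒ better leaving group.
Sorting by the given values: tosylate (-2.8), azide (4.6), hydrosulfide (7.0).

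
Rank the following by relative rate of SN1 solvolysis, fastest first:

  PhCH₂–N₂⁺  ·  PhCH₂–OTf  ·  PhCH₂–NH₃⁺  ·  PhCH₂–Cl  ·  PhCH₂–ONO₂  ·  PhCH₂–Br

PhCH₂–N₂⁺ > PhCH₂–OTf > PhCH₂–Br > PhCH₂–Cl > PhCH₂–ONO₂ > PhCH₂–NH₃⁺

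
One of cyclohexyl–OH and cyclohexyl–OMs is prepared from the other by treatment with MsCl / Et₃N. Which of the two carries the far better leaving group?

From cyclohexyl–OH the departing group would be OH⁻ (pKₐ(H₂O) ≈ 15.7). Strong base; essentially never leaves without prior activation.
From cyclohexyl–OMs the leaving group is OMs⁻ (pKₐ(CH₃SO₃H (MsOH)) ≈ -1.9). Resonance-delocalised alkanesulfonate.
Treatment with MsCl / Et₃N works by converting the hydroxyl into a mesylate, making cyclohexyl–OMs enormously more reactive.

cyclohexyl–OMs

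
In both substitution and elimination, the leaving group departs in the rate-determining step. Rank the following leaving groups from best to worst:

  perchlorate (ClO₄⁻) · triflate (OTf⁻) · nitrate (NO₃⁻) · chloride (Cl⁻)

Rank by basicity of the departing species: weakest base leaves most easily.
triflate (OTf⁻): pKₐ(CF₃SO₃H (triflic acid)) ≈ -14
perchlorate (ClO₄⁻): pKₐ(HClO₄) ≈ -10 — extremely weak base; rarely used for safety reasons
chloride (Cl⁻): pKₐ(HCl) ≈ -7
nitrate (NO₃⁻): pKₐ(HNO₃) ≈ -1.3

triflate (OTf⁻) > perchlorate (ClO₄⁻) > chloride (Cl⁻) > nitrate (NO₃⁻)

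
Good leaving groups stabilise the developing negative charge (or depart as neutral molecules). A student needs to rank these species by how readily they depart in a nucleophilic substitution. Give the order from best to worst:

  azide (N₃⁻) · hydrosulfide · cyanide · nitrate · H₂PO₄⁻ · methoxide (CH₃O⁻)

The more stable X⁻ (or X) is on its own — i.e. the weaker a base it is — the better a leaving group it makes.
nitrate: pKₐ(HNO₃) ≈ -1.3
H₂PO₄⁻: pKₐ(H₃PO₄) ≈ 2.1
azide (N₃⁻): pKₐ(HN₃) ≈ 4.7
hydrosulfide: pKₐ(H₂S) ≈ 7
cyanide: pKₐ(HCN) ≈ 9.2
methoxide (CH₃O⁻): pKₐ(CH₃OH) ≈ 15.5

nitrate > H₂PO₄⁻ > azide (N₃⁻) > hydrosulfide > cyanide > methoxide (CH₃O⁻)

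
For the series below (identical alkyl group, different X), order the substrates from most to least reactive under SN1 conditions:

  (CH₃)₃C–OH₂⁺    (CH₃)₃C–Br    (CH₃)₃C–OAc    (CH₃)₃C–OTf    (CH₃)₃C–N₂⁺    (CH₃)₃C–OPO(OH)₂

Identical carbon frameworks mean the comparison reduces to leaving-group quality.
The more stable X⁻ (or X) is on its own — i.e. the weaker a base it is — the better a leaving group it makes.
(CH₃)₃C–N₂⁺ loses N₂: no meaningful conjugate acid; N₂ departs as an exceptionally stable neutral molecule
(CH₃)₃C–OTf loses OTf⁻: pKₐ(CF₃SO₃H (triflic acid)) ≈ -14
(CH₃)₃C–Br loses Br⁻: pKₐ(HBr) ≈ -9
(CH₃)₃C–OH₂⁺ loses H₂O: pKₐ(H₃O⁺) ≈ -1.7
(CH₃)₃C–OPO(OH)₂ loses H₂PO₄⁻: pKₐ(H₃PO₄) ≈ 2.1
(CH₃)₃C–OAc loses AcO⁻: pKₐ(CH₃COOH) ≈ 4.8

(CH₃)₃C–N₂⁺ > (CH₃)₃C–OTf > (CH₃)₃C–Br > (CH₃)₃C–OH₂⁺ > (CH₃)₃C–OPO(OH)₂ > (CH₃)₃C–OAc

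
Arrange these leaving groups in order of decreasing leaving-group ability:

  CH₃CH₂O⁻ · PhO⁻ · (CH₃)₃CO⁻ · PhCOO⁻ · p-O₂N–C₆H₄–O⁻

PhCOO⁻ > p-O₂N–C₆H₄–O⁻ > PhO⁻ > CH₃CH₂O⁻ > (CH₃)₃CO⁻

The more stable X⁻ (or X) is on its own — i.e. the weaker a base it is — the better a leaving group it makes.
PhCOO⁻: pKₐ(C₆H₅COOH) ≈ 4.2 — aryl carboxylate
p-O₂N–C₆H₄–O⁻: pKₐ(p-nitrophenol) ≈ 7.2
PhO⁻: pKₐ(C₆H₅OH (phenol)) ≈ 10
CH₃CH₂O⁻: pKₐ(CH₃CH₂OH) ≈ 16 — strong base; alkoxides do not leave unassisted
(CH₃)₃CO⁻: pKₐ(t-BuOH) ≈ 18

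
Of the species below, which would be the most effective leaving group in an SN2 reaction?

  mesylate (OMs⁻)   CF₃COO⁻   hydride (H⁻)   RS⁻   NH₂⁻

mesylate (OMs⁻)

The more stable X⁻ (or X) is on its own — i.e. the weaker a base it is — the better a leaving group it makes.
mesylate (OMs⁻): pKₐ(CH₃SO₃H (MsOH)) ≈ -1.9
CF₃COO⁻: pKₐ(CF₃COOH) ≈ 0.2
RS⁻: pKₐ(RSH (a thiol)) ≈ 10.5
hydride (H⁻): pKₐ(H₂) ≈ 36
NH₂⁻: pKₐ(NH₃) ≈ 38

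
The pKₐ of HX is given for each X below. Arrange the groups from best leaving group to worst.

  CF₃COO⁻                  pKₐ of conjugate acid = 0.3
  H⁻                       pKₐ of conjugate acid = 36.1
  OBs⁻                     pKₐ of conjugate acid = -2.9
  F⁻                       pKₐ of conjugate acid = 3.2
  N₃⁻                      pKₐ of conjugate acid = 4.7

Lower conjugate-acid pKₐ ⇒ weaker base ⇒ better leaving group.
Sorting by the given values: OBs⁻ (-2.9), CF₃COO⁻ (0.3), F⁻ (3.2), N₃⁻ (4.7), H⁻ (36.1).

OBs⁻ > CF₃COO⁻ > F⁻ > N₃⁻ > H⁻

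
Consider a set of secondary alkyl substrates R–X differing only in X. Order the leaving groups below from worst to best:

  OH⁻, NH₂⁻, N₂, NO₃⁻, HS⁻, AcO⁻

Rank by basicity of the departing species: weakest base leaves most easily.
N₂: no meaningful conjugate acid; N₂ departs as an exceptionally stable neutral molecule
NO₃⁻: pKₐ(HNO₃) ≈ -1.3 — resonance-delocalised over three oxygens
AcO⁻: pKₐ(CH₃COOH) ≈ 4.8
HS⁻: pKₐ(H₂S) ≈ 7
OH⁻: pKₐ(H₂O) ≈ 15.7 — strong base; essentially never leaves without prior activation
NH₂⁻: pKₐ(NH₃) ≈ 38
The question asks for worst first, so the sequence is read in increasing leaving-group ability.

NH₂⁻ < OH⁻ < HS⁻ < AcO⁻ < NO₃⁻ < N₂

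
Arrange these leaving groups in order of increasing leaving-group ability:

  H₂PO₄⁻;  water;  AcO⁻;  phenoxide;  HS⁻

phenoxide < HS⁻ < AcO⁻ < H₂PO₄⁻ < water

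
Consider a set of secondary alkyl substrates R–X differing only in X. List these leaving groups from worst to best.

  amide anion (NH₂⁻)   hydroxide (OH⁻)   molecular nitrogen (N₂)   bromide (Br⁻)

amide anion (NH₂⁻) < hydroxide (OH⁻) < bromide (Br⁻) < molecular nitrogen (N₂)

Rank by basicity of the departing species: weakest base leaves most easily.
molecular nitrogen (N₂): no meaningful conjugate acid; N₂ departs as an exceptionally stable neutral molecule
bromide (Br⁻): pKₐ(HBr) ≈ -9
hydroxide (OH⁻): pKₐ(H₂O) ≈ 15.7
amide anion (NH₂⁻): pKₐ(NH₃) ≈ 38
The question asks for worst first, so the sequence is read in increasing leaving-group ability.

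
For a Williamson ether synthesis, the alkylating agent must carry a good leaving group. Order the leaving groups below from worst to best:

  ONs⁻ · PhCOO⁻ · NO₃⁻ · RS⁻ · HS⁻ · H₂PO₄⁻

RS⁻ < HS⁻ < PhCOO⁻ < H₂PO₄⁻ < NO₃⁻ < ONs⁻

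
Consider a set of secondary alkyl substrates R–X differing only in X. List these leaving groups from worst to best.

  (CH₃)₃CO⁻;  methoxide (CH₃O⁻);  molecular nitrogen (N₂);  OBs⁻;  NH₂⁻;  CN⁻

The more stable X⁻ (or X) is on its own — i.e. the weaker a base it is — the better a leaving group it makes.
molecular nitrogen (N₂): no meaningful conjugate acid; N₂ departs as an exceptionally stable neutral molecule
OBs⁻: pKₐ(p-BrC₆H₄SO₃H) ≈ -2.8
CN⁻: pKₐ(HCN) ≈ 9.2
methoxide (CH₃O⁻): pKₐ(CH₃OH) ≈ 15.5
(CH₃)₃CO⁻: pKₐ(t-BuOH) ≈ 18
NH₂⁻: pKₐ(NH₃) ≈ 38
Reversing gives the worst-to-best order requested.

NH₂⁻ < (CH₃)₃CO⁻ < methoxide (CH₃O⁻) < CN⁻ < OBs⁻ < molecular nitrogen (N₂)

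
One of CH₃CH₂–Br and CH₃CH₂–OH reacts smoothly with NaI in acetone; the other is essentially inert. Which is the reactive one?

From CH₃CH₂–OH the departing group would be OH⁻ (pKₐ(H₂O) ≈ 15.7). Strong base; essentially never leaves without prior activation.
From CH₃CH₂–Br the leaving group is Br⁻ (pKₐ(HBr) ≈ -9). Weak base; good leaving group.
(In practice CH₃CH₂–Br is made from CH₃CH₂–OH by treatment with PBr₃, replacing the hydroxyl with bromide.)

CH₃CH₂–Br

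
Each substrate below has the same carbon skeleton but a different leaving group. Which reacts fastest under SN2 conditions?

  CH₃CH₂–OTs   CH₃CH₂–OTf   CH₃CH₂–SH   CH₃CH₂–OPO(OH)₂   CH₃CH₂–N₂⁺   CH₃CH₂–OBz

The skeletons are identical, so relative rate is governed entirely by leaving-group ability.
Leaving-group ability tracks the stability of the departed species; conjugate-acid pKₐ is the usual yardstick (lower pKₐ → better LG).
CH₃CH₂–N₂⁺ loses N₂: no meaningful conjugate acid; N₂ departs as an exceptionally stable neutral molecule
CH₃CH₂–OTf loses OTf⁻: pKₐ(CF₃SO₃H (triflic acid)) ≈ -14
CH₃CH₂–OTs loses OTs⁻: pKₐ(p-CH₃C₆H₄SO₃H (TsOH)) ≈ -2.8
CH₃CH₂–OPO(OH)₂ loses H₂PO₄⁻: pKₐ(H₃PO₄) ≈ 2.1
CH₃CH₂–OBz loses PhCOO⁻: pKₐ(C₆H₅COOH) ≈ 4.2
CH₃CH₂–SH loses HS⁻: pKₐ(H₂S) ≈ 7

CH₃CH₂–N₂⁺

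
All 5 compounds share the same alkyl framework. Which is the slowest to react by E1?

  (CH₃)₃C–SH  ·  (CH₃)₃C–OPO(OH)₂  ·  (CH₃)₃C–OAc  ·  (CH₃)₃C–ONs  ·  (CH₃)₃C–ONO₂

(CH₃)₃C–SH

The skeletons are identical, so relative rate is governed entirely by leaving-group ability.
The more stable X⁻ (or X) is on its own — i.e. the weaker a base it is — the better a leaving group it makes.
(CH₃)₃C–ONs loses ONs⁻: pKₐ(p-O₂NC₆H₄SO₃H) ≈ -3.5
(CH₃)₃C–ONO₂ loses NO₃⁻: pKₐ(HNO₃) ≈ -1.3
(CH₃)₃C–OPO(OH)₂ loses H₂PO₄⁻: pKₐ(H₃PO₄) ≈ 2.1
(CH₃)₃C–OAc loses AcO⁻: pKₐ(CH₃COOH) ≈ 4.8
(CH₃)₃C–SH loses HS⁻: pKₐ(H₂S) ≈ 7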